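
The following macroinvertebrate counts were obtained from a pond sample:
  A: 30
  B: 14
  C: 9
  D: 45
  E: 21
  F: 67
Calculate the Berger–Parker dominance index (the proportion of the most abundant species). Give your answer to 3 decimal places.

0.360

Total N = 30+14+9+45+21+67 = 186, so the proportions are 0.16129, 0.07527, 0.04839, 0.24194, 0.1129, 0.36022 (working shown to 5 dp, full precision carried).
The largest proportion is 0.36022, i.e. d = 0.360 to 3 decimal places.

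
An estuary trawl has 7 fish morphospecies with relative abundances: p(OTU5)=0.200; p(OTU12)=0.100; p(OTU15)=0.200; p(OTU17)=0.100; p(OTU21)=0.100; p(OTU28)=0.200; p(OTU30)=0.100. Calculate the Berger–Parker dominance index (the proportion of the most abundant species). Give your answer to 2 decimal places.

The largest proportion is 0.2, i.e. d = 0.20 to 2 decimal places.

0.20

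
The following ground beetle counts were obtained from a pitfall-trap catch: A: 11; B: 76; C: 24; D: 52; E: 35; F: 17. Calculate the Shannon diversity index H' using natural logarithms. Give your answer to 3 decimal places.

Total N = 11+76+24+52+35+17 = 215, so the proportions are 0.05116, 0.35349, 0.11163, 0.24186, 0.16279, 0.07907 (working shown to 5 dp, full precision carried).
Each pᵢ ln pᵢ term: 0.05116×(-2.97274)=-0.15209, 0.35349×(-1.03990)=-0.36759, 0.11163×(-2.19258)=-0.24475, 0.24186×(-1.41939)=-0.34330, 0.16279×(-1.81529)=-0.29551, 0.07907×(-2.53742)=-0.20063.
Sum = -1.60388, so H' = 1.604.

1.604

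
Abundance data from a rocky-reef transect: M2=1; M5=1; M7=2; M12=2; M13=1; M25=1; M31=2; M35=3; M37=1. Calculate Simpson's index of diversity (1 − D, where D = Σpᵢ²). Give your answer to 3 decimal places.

0.867

Total N = 1+1+2+2+1+1+2+3+1 = 14, so the proportions are 0.07143, 0.07143, 0.14286, 0.14286, 0.07143, 0.07143, 0.14286, 0.21429, 0.07143 (working shown to 5 dp, full precision carried).
D = 0.07143² + 0.07143² + 0.14286² + 0.14286² + 0.07143² + 0.07143² + 0.14286² + 0.21429² + 0.07143² = 0.00510 + 0.00510 + 0.02041 + 0.02041 + 0.00510 + 0.00510 + 0.02041 + 0.04592 + 0.00510 = 0.13265.
So 1 − D = 0.86735, i.e. 0.867 to 3 decimal places.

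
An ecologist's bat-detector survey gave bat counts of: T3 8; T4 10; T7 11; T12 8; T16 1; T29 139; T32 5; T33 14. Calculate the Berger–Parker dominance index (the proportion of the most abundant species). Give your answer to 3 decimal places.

0.709

Total N = 8+10+11+8+1+139+5+14 = 196, so the proportions are 0.04082, 0.05102, 0.05612, 0.04082, 0.0051, 0.70918, 0.02551, 0.07143 (working shown to 5 dp, full precision carried).
The largest proportion is 0.70918, i.e. d = 0.709 to 3 decimal places.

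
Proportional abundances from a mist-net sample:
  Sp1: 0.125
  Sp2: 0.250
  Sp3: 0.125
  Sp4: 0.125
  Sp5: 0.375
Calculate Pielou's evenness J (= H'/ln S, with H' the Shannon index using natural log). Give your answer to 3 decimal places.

0.928

H' = −Σ pᵢ ln pᵢ = −((-0.25993) + (-0.34657) + (-0.25993) + (-0.25993) + (-0.36781)) = 1.49418 (working shown to 5 dp, full precision carried).
With S = 5 species, ln S = 1.60944, so J = 1.49418/1.60944 = 0.92838, i.e. 0.928 to 3 decimal places.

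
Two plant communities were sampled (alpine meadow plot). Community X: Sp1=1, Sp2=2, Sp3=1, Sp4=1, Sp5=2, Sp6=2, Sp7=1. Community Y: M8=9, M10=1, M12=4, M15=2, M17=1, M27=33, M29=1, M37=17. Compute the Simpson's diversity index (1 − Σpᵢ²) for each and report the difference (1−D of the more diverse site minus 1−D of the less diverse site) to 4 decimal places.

Community X: N=10, proportions 0.1, 0.2, 0.1, 0.1, 0.2, 0.2, 0.1, giving 1−D = 0.840000 (working shown to 6 dp, full precision carried).
Community Y: N=68, proportions 0.132353, 0.014706, 0.058824, 0.029412, 0.014706, 0.485294, 0.014706, 0.25, giving 1−D = 0.679498.
Difference = |0.840000 − 0.679498| = 0.160502, i.e. 0.1605 to 4 decimal places.

0.1605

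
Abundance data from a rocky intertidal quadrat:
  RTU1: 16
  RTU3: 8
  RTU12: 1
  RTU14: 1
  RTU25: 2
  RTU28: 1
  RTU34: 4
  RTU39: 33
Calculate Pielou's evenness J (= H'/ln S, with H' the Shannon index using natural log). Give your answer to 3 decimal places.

Total N = 16+8+1+1+2+1+4+33 = 66, so the proportions are 0.24242, 0.12121, 0.01515, 0.01515, 0.0303, 0.01515, 0.06061, 0.5 (working shown to 5 dp, full precision carried).
H' = −Σ pᵢ ln pᵢ = −((-0.34353) + (-0.25578) + (-0.06348) + (-0.06348) + (-0.10595) + (-0.06348) + (-0.16990) + (-0.34657)) = 1.41218.
With S = 8 species, ln S = 2.07944, so J = 1.41218/2.07944 = 0.67912, i.e. 0.679 to 3 decimal places.

0.679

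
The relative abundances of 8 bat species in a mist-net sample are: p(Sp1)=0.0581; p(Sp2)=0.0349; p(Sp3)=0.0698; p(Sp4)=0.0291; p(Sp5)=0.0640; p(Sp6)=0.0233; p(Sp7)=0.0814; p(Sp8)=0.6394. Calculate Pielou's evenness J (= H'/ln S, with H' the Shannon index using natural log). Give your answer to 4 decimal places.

H' = −Σ pᵢ ln pᵢ = −((-0.165329) + (-0.117099) + (-0.185816) + (-0.102927) + (-0.175928) + (-0.087592) + (-0.204182) + (-0.285956)) = 1.324828 (working shown to 6 dp, full precision carried).
With S = 8 species, ln S = 2.079442, so J = 1.324828/2.079442 = 0.637108, i.e. 0.6371 to 4 decimal places.

0.6371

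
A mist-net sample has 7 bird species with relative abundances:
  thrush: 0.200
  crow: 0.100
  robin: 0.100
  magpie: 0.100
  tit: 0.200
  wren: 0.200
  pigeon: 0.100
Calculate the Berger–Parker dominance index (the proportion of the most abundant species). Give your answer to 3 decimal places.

The largest proportion is 0.2, i.e. d = 0.200 to 3 decimal places.

0.200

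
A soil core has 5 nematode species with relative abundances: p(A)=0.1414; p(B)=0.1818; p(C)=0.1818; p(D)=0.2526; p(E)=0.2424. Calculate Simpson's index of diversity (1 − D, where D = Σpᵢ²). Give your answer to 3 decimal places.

0.791

D = 0.1414² + 0.1818² + 0.1818² + 0.2526² + 0.2424² = 0.01999 + 0.03305 + 0.03305 + 0.06381 + 0.05876 = 0.20866 (working shown to 5 dp, full precision carried).
So 1 − D = 0.79134, i.e. 0.791 to 3 decimal places.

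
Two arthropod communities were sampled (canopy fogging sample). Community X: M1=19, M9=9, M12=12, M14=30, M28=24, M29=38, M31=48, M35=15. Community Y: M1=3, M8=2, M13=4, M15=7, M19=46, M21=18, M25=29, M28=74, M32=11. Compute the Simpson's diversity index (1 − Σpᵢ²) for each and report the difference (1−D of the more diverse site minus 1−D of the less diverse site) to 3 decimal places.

Community X: N=195, proportions 0.09744, 0.04615, 0.06154, 0.15385, 0.12308, 0.19487, 0.24615, 0.07692, giving 1−D = 0.84129 (working shown to 5 dp, full precision carried).
Community Y: N=194, proportions 0.01546, 0.01031, 0.02062, 0.03608, 0.23711, 0.09278, 0.14948, 0.38144, 0.0567, giving 1−D = 0.76204.
Difference = |0.84129 − 0.76204| = 0.07925, i.e. 0.079 to 3 decimal places.

0.079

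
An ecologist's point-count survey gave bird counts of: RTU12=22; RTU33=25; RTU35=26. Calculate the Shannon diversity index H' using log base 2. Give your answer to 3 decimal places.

Total N = 22+25+26 = 73, so the proportions are 0.30137, 0.34247, 0.35616 (working shown to 5 dp, full precision carried).
Each pᵢ log₂ pᵢ term: 0.30137×(-1.73039)=-0.52149, 0.34247×(-1.54597)=-0.52944, 0.35616×(-1.48938)=-0.53047.
Sum = -1.58140, so H' = 1.581.

1.581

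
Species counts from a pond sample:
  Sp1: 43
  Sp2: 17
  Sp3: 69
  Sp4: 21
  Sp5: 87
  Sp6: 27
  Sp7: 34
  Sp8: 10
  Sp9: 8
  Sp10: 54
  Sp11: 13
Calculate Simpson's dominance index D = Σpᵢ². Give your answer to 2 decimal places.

Total N = 43+17+69+21+87+27+34+10+8+54+13 = 383, so the proportions are 0.1123, 0.0444, 0.1802, 0.0548, 0.2272, 0.0705, 0.0888, 0.0261, 0.0209, 0.141, 0.0339 (working shown to 4 dp, full precision carried).
D = 0.1123² + 0.0444² + 0.1802² + 0.0548² + 0.2272² + 0.0705² + 0.0888² + 0.0261² + 0.0209² + 0.141² + 0.0339² = 0.0126 + 0.0020 + 0.0325 + 0.0030 + 0.0516 + 0.0050 + 0.0079 + 0.0007 + 0.0004 + 0.0199 + 0.0012 = 0.1366.
To 2 decimal places, D = 0.14.

0.14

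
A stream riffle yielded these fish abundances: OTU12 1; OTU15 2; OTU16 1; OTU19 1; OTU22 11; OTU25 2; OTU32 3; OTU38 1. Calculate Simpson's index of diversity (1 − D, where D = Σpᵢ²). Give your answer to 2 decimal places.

0.71

Total N = 1+2+1+1+11+2+3+1 = 22, so the proportions are 0.0455, 0.0909, 0.0455, 0.0455, 0.5, 0.0909, 0.1364, 0.0455 (working shown to 4 dp, full precision carried).
D = 0.0455² + 0.0909² + 0.0455² + 0.0455² + 0.5² + 0.0909² + 0.1364² + 0.0455² = 0.0021 + 0.0083 + 0.0021 + 0.0021 + 0.2500 + 0.0083 + 0.0186 + 0.0021 = 0.2934.
So 1 − D = 0.7066, i.e. 0.71 to 2 decimal places.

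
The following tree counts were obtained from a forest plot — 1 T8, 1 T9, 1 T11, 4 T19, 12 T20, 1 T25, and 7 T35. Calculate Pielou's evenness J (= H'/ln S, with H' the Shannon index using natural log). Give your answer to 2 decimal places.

0.76

Total N = 1+1+1+4+12+1+7 = 27, so the proportions are 0.037, 0.037, 0.037, 0.1481, 0.4444, 0.037, 0.2593 (working shown to 4 dp, full precision carried).
H' = −Σ pᵢ ln pᵢ = −((-0.1221) + (-0.1221) + (-0.1221) + (-0.2829) + (-0.3604) + (-0.1221) + (-0.3500)) = 1.4816.
With S = 7 species, ln S = 1.9459, so J = 1.4816/1.9459 = 0.7614, i.e. 0.76 to 2 decimal places.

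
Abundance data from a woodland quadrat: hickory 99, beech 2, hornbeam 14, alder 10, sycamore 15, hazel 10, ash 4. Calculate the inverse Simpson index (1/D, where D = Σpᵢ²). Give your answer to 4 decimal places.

2.2712

Total N = 99+2+14+10+15+10+4 = 154, so the proportions are 0.6428571, 0.012987, 0.0909091, 0.0649351, 0.0974026, 0.0649351, 0.025974 (working shown to 7 dp, full precision carried).
D = 0.6428571² + 0.012987² + 0.0909091² + 0.0649351² + 0.0974026² + 0.0649351² + 0.025974² = 0.4132653 + 0.0001687 + 0.0082645 + 0.0042166 + 0.0094873 + 0.0042166 + 0.0006747 = 0.4402935.
So 1/D = 2.271212, i.e. 2.2712 to 4 decimal places.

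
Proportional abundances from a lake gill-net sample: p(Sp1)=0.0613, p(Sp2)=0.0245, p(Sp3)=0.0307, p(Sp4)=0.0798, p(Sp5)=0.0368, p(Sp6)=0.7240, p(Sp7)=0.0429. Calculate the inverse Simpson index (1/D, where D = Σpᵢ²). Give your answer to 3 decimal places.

D = 0.0613² + 0.0245² + 0.0307² + 0.0798² + 0.0368² + 0.724² + 0.0429² = 0.003758 + 0.000600 + 0.000942 + 0.006368 + 0.001354 + 0.524176 + 0.001840 = 0.539039 (working shown to 6 dp, full precision carried).
So 1/D = 1.85515, i.e. 1.855 to 3 decimal places.

1.855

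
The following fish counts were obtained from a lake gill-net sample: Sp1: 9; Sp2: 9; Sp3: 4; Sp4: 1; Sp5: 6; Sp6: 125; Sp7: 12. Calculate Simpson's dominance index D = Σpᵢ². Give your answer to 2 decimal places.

0.58

Total N = 9+9+4+1+6+125+12 = 166, so the proportions are 0.0542, 0.0542, 0.0241, 0.006, 0.0361, 0.753, 0.0723 (working shown to 4 dp, full precision carried).
D = 0.0542² + 0.0542² + 0.0241² + 0.006² + 0.0361² + 0.753² + 0.0723² = 0.0029 + 0.0029 + 0.0006 + 0.0000 + 0.0013 + 0.5670 + 0.0052 = 0.5801.
To 2 decimal places, D = 0.58.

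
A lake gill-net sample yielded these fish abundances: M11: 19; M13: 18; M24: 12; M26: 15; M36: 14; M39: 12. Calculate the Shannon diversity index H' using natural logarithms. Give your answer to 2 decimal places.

1.78

Total N = 19+18+12+15+14+12 = 90, so the proportions are 0.2111, 0.2, 0.1333, 0.1667, 0.1556, 0.1333 (working shown to 4 dp, full precision carried).
Each pᵢ ln pᵢ term: 0.2111×(-1.5554)=-0.3284, 0.2×(-1.6094)=-0.3219, 0.1333×(-2.0149)=-0.2687, 0.1667×(-1.7918)=-0.2986, 0.1556×(-1.8608)=-0.2895, 0.1333×(-2.0149)=-0.2687.
Sum = -1.7756, so H' = 1.78.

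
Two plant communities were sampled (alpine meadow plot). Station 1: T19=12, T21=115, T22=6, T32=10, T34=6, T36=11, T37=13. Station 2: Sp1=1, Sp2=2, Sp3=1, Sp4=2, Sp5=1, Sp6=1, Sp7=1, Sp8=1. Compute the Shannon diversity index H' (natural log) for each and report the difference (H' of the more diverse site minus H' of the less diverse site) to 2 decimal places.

0.80

Station 1: N=173, proportions 0.0694, 0.6647, 0.0347, 0.0578, 0.0347, 0.0636, 0.0751, giving H' = 1.2242 (working shown to 4 dp, full precision carried).
Station 2: N=10, proportions 0.1, 0.2, 0.1, 0.2, 0.1, 0.1, 0.1, 0.1, giving H' = 2.0253.
Difference = |1.2242 − 2.0253| = 0.8011, i.e. 0.80 to 2 decimal places.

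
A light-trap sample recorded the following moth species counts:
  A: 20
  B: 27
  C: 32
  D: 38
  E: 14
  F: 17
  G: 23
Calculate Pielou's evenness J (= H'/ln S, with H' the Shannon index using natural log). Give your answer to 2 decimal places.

Total N = 20+27+32+38+14+17+23 = 171, so the proportions are 0.117, 0.1579, 0.1871, 0.2222, 0.0819, 0.0994, 0.1345 (working shown to 4 dp, full precision carried).
H' = −Σ pᵢ ln pᵢ = −((-0.2510) + (-0.2914) + (-0.3136) + (-0.3342) + (-0.2049) + (-0.2295) + (-0.2698)) = 1.8945.
With S = 7 species, ln S = 1.9459, so J = 1.8945/1.9459 = 0.9736, i.e. 0.97 to 2 decimal places.

0.97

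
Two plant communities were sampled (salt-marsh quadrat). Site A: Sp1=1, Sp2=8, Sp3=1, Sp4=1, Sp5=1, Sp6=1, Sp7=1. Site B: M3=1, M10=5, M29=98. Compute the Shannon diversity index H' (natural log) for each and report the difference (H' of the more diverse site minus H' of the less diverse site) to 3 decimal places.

Site A: N=14, proportions 0.071429, 0.571429, 0.071429, 0.071429, 0.071429, 0.071429, 0.071429, giving H' = 1.450805 (working shown to 6 dp, full precision carried).
Site B: N=104, proportions 0.009615, 0.048077, 0.942308, giving H' = 0.246564.
Difference = |1.450805 − 0.246564| = 1.204241, i.e. 1.204 to 3 decimal places.

1.204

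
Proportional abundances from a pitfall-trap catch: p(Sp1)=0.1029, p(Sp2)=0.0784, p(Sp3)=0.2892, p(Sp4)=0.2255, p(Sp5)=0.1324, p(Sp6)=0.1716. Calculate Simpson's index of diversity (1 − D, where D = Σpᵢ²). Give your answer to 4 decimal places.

0.8018

D = 0.1029² + 0.0784² + 0.2892² + 0.2255² + 0.1324² + 0.1716² = 0.010588 + 0.006147 + 0.083637 + 0.050850 + 0.017530 + 0.029447 = 0.198198 (working shown to 6 dp, full precision carried).
So 1 − D = 0.801802, i.e. 0.8018 to 4 decimal places.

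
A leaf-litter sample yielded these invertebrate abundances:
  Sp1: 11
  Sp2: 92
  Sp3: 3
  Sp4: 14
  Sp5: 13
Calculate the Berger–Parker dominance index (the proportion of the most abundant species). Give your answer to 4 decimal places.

0.6917

Total N = 11+92+3+14+13 = 133, so the proportions are 0.082707, 0.691729, 0.022556, 0.105263, 0.097744 (working shown to 6 dp, full precision carried).
The largest proportion is 0.691729, i.e. d = 0.6917 to 4 decimal places.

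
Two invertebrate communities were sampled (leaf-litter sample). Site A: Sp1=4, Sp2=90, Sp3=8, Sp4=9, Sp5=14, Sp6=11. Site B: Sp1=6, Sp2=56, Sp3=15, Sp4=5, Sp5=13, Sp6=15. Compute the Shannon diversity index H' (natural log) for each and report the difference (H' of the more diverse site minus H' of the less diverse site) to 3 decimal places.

Site A: N=136, proportions 0.0294118, 0.6617647, 0.0588235, 0.0661765, 0.1029412, 0.0808824, giving H' = 1.1607266 (working shown to 7 dp, full precision carried).
Site B: N=110, proportions 0.0545455, 0.5090909, 0.1363636, 0.0454545, 0.1181818, 0.1363636, giving H' = 1.4386323.
Difference = |1.1607266 − 1.4386323| = 0.2779057, i.e. 0.278 to 3 decimal places.

0.278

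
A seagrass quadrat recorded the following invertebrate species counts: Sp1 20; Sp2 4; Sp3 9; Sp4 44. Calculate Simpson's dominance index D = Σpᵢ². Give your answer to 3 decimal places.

Total N = 20+4+9+44 = 77, so the proportions are 0.25974, 0.05195, 0.11688, 0.57143 (working shown to 5 dp, full precision carried).
D = 0.25974² + 0.05195² + 0.11688² + 0.57143² = 0.06747 + 0.00270 + 0.01366 + 0.32653 = 0.41036.
To 3 decimal places, D = 0.410.

0.410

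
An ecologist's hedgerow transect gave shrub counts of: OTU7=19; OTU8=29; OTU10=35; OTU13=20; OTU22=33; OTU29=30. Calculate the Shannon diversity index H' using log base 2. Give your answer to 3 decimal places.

Total N = 19+29+35+20+33+30 = 166, so the proportions are 0.11446, 0.1747, 0.21084, 0.12048, 0.1988, 0.18072 (working shown to 5 dp, full precision carried).
Each pᵢ log₂ pᵢ term: 0.11446×(-3.12711)=-0.35792, 0.1747×(-2.51706)=-0.43973, 0.21084×(-2.24576)=-0.47350, 0.12048×(-3.05311)=-0.36784, 0.1988×(-2.33065)=-0.46332, 0.18072×(-2.46815)=-0.44605.
Sum = -2.54837, so H' = 2.548.

2.548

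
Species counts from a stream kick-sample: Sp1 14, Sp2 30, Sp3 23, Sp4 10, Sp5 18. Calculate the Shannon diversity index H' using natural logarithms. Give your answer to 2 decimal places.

Total N = 14+30+23+10+18 = 95, so the proportions are 0.1474, 0.3158, 0.2421, 0.1053, 0.1895 (working shown to 4 dp, full precision carried).
Each pᵢ ln pᵢ term: 0.1474×(-1.9148)=-0.2822, 0.3158×(-1.1527)=-0.3640, 0.2421×(-1.4184)=-0.3434, 0.1053×(-2.2513)=-0.2370, 0.1895×(-1.6635)=-0.3152.
Sum = -1.5418, so H' = 1.54.

1.54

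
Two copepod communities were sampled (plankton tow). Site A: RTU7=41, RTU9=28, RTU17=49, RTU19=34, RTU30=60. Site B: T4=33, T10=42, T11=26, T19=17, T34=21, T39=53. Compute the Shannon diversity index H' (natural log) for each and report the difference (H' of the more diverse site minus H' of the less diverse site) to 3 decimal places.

0.143

Site A: N=212, proportions 0.1934, 0.13208, 0.23113, 0.16038, 0.28302, giving H' = 1.57444 (working shown to 5 dp, full precision carried).
Site B: N=192, proportions 0.17188, 0.21875, 0.13542, 0.08854, 0.10938, 0.27604, giving H' = 1.71790.
Difference = |1.57444 − 1.71790| = 0.14346, i.e. 0.143 to 3 decimal places.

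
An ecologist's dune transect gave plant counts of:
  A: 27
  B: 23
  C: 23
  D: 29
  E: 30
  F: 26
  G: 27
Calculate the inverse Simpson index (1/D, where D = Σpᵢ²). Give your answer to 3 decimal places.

6.938

Total N = 27+23+23+29+30+26+27 = 185, so the proportions are 0.1459459, 0.1243243, 0.1243243, 0.1567568, 0.1621622, 0.1405405, 0.1459459 (working shown to 7 dp, full precision carried).
D = 0.1459459² + 0.1243243² + 0.1243243² + 0.1567568² + 0.1621622² + 0.1405405² + 0.1459459² = 0.0213002 + 0.0154565 + 0.0154565 + 0.0245727 + 0.0262966 + 0.0197516 + 0.0213002 = 0.1441344.
So 1/D = 6.93797, i.e. 6.938 to 3 decimal places.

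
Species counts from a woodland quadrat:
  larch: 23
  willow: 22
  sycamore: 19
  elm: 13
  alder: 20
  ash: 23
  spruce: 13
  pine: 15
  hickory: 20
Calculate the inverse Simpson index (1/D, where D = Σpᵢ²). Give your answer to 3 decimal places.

8.642

Total N = 23+22+19+13+20+23+13+15+20 = 168, so the proportions are 0.1369048, 0.1309524, 0.1130952, 0.077381, 0.1190476, 0.1369048, 0.077381, 0.0892857, 0.1190476 (working shown to 7 dp, full precision carried).
D = 0.1369048² + 0.1309524² + 0.1130952² + 0.077381² + 0.1190476² + 0.1369048² + 0.077381² + 0.0892857² + 0.1190476² = 0.0187429 + 0.0171485 + 0.0127905 + 0.0059878 + 0.0141723 + 0.0187429 + 0.0059878 + 0.0079719 + 0.0141723 = 0.1157171.
So 1/D = 8.64176, i.e. 8.642 to 3 decimal places.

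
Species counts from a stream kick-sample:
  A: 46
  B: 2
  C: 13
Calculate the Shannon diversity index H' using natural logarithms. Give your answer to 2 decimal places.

Total N = 46+2+13 = 61, so the proportions are 0.7541, 0.0328, 0.2131 (working shown to 4 dp, full precision carried).
Each pᵢ ln pᵢ term: 0.7541×(-0.2822)=-0.2128, 0.0328×(-3.4177)=-0.1121, 0.2131×(-1.5459)=-0.3295.
Sum = -0.6543, so H' = 0.65.

0.65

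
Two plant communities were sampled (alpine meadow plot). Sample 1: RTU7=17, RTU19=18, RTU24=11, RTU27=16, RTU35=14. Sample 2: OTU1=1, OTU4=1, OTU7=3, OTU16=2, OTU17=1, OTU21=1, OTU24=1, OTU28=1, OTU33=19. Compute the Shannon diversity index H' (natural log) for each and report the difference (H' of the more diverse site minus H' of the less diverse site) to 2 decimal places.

Sample 1: N=76, proportions 0.2237, 0.2368, 0.1447, 0.2105, 0.1842, giving H' = 1.5955 (working shown to 4 dp, full precision carried).
Sample 2: N=30, proportions 0.0333, 0.0333, 0.1, 0.0667, 0.0333, 0.0333, 0.0333, 0.0333, 0.6333, giving H' = 1.3803.
Difference = |1.5955 − 1.3803| = 0.2152, i.e. 0.22 to 2 decimal places.

0.22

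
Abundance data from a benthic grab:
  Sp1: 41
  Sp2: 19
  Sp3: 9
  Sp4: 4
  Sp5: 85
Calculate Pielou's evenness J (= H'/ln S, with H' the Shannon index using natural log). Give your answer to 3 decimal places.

0.742

Total N = 41+19+9+4+85 = 158, so the proportions are 0.25949, 0.12025, 0.05696, 0.02532, 0.53797 (working shown to 5 dp, full precision carried).
H' = −Σ pᵢ ln pᵢ = −((-0.35006) + (-0.25471) + (-0.16322) + (-0.09307) + (-0.33351)) = 1.19458.
With S = 5 species, ln S = 1.60944, so J = 1.19458/1.60944 = 0.74223, i.e. 0.742 to 3 decimal places.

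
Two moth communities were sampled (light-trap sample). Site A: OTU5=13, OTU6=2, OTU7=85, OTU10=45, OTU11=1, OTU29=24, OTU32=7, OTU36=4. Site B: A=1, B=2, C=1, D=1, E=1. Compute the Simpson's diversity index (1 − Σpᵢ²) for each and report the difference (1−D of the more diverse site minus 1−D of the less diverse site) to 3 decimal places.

0.085

Site A: N=181, proportions 0.071823, 0.01105, 0.469613, 0.248619, 0.005525, 0.132597, 0.038674, 0.022099, giving 1−D = 0.692775 (working shown to 6 dp, full precision carried).
Site B: N=6, proportions 0.166667, 0.333333, 0.166667, 0.166667, 0.166667, giving 1−D = 0.777778.
Difference = |0.692775 − 0.777778| = 0.085003, i.e. 0.085 to 3 decimal places.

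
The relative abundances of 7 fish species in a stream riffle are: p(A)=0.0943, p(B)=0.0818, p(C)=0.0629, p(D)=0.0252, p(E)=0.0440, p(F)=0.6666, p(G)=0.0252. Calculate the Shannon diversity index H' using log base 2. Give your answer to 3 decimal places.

Each pᵢ log₂ pᵢ term (working shown to 5 dp, full precision carried): 0.0943×(-3.40660)=-0.32124, 0.0818×(-3.61176)=-0.29544, 0.0629×(-3.99080)=-0.25102, 0.0252×(-5.31043)=-0.13382, 0.044×(-4.50635)=-0.19828, 0.6666×(-0.58511)=-0.39003, 0.0252×(-5.31043)=-0.13382.
Sum = -1.72366, so H' = 1.724.

1.724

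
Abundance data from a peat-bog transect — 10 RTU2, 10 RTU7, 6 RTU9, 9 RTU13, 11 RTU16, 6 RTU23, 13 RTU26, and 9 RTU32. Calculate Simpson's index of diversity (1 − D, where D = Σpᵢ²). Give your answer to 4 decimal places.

Total N = 10+10+6+9+11+6+13+9 = 74, so the proportions are 0.135135, 0.135135, 0.081081, 0.121622, 0.148649, 0.081081, 0.175676, 0.121622 (working shown to 6 dp, full precision carried).
D = 0.135135² + 0.135135² + 0.081081² + 0.121622² + 0.148649² + 0.081081² + 0.175676² + 0.121622² = 0.018262 + 0.018262 + 0.006574 + 0.014792 + 0.022096 + 0.006574 + 0.030862 + 0.014792 = 0.132213.
So 1 − D = 0.867787, i.e. 0.8678 to 4 decimal places.

0.8678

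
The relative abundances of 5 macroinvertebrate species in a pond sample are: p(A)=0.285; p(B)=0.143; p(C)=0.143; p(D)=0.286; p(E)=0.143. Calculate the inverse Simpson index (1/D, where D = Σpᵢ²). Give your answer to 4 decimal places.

D = 0.285² + 0.143² + 0.143² + 0.286² + 0.143² = 0.08122500 + 0.02044900 + 0.02044900 + 0.08179600 + 0.02044900 = 0.22436800 (working shown to 8 dp, full precision carried).
So 1/D = 4.456964, i.e. 4.4570 to 4 decimal places.

4.4570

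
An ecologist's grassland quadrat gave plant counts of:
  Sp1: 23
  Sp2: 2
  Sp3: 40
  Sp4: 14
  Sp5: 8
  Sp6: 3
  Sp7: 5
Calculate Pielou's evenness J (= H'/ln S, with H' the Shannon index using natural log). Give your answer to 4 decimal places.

Total N = 23+2+40+14+8+3+5 = 95, so the proportions are 0.242105, 0.021053, 0.421053, 0.147368, 0.084211, 0.031579, 0.052632 (working shown to 6 dp, full precision carried).
H' = −Σ pᵢ ln pᵢ = −((-0.343398) + (-0.081279) + (-0.364209) + (-0.282184) + (-0.208374) + (-0.109114) + (-0.154970)) = 1.543527.
With S = 7 species, ln S = 1.945910, so J = 1.543527/1.945910 = 0.793216, i.e. 0.7932 to 4 decimal places.

0.7932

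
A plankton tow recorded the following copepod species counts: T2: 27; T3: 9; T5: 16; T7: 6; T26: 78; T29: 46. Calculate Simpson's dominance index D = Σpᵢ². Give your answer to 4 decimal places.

Total N = 27+9+16+6+78+46 = 182, so the proportions are 0.148352, 0.049451, 0.087912, 0.032967, 0.428571, 0.252747 (working shown to 6 dp, full precision carried).
D = 0.148352² + 0.049451² + 0.087912² + 0.032967² + 0.428571² + 0.252747² = 0.022008 + 0.002445 + 0.007729 + 0.001087 + 0.183673 + 0.063881 = 0.280824.
To 4 decimal places, D = 0.2808.

0.2808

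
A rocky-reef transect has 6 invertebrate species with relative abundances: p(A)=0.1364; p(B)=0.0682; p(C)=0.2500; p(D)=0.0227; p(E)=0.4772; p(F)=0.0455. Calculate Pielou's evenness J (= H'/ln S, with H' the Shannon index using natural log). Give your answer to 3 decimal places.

H' = −Σ pᵢ ln pᵢ = −((-0.27173) + (-0.18314) + (-0.34657) + (-0.08593) + (-0.35304) + (-0.14060)) = 1.38101 (working shown to 5 dp, full precision carried).
With S = 6 species, ln S = 1.79176, so J = 1.38101/1.79176 = 0.77076, i.e. 0.771 to 3 decimal places.

0.771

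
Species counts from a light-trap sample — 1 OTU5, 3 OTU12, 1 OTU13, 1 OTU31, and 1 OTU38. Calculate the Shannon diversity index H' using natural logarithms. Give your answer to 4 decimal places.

1.4751

Total N = 1+3+1+1+1 = 7, so the proportions are 0.142857, 0.428571, 0.142857, 0.142857, 0.142857 (working shown to 6 dp, full precision carried).
Each pᵢ ln pᵢ term: 0.142857×(-1.945910)=-0.277987, 0.428571×(-0.847298)=-0.363128, 0.142857×(-1.945910)=-0.277987, 0.142857×(-1.945910)=-0.277987, 0.142857×(-1.945910)=-0.277987.
Sum = -1.475076, so H' = 1.4751.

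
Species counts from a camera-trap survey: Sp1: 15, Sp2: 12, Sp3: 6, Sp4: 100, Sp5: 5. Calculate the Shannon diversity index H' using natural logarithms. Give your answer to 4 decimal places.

0.9435

Total N = 15+12+6+100+5 = 138, so the proportions are 0.108696, 0.086957, 0.043478, 0.724638, 0.036232 (working shown to 6 dp, full precision carried).
Each pᵢ ln pᵢ term: 0.108696×(-2.219203)=-0.241218, 0.086957×(-2.442347)=-0.212378, 0.043478×(-3.135494)=-0.136326, 0.724638×(-0.322083)=-0.233394, 0.036232×(-3.317816)=-0.120211.
Sum = -0.943526, so H' = 0.9435.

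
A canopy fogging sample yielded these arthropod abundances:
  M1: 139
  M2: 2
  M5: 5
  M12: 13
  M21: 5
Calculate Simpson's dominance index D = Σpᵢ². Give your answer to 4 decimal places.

0.7267

Total N = 139+2+5+13+5 = 164, so the proportions are 0.847561, 0.012195, 0.030488, 0.079268, 0.030488 (working shown to 6 dp, full precision carried).
D = 0.847561² + 0.012195² + 0.030488² + 0.079268² + 0.030488² = 0.718360 + 0.000149 + 0.000930 + 0.006283 + 0.000930 = 0.726651.
To 4 decimal places, D = 0.7267.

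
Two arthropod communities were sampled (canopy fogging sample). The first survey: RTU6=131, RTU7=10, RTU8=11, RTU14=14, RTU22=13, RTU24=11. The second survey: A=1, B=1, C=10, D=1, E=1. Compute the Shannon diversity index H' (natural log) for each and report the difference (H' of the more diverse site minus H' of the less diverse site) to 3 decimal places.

0.123

The first survey: N=190, proportions 0.68947, 0.05263, 0.05789, 0.07368, 0.06842, 0.05789, giving H' = 1.11691 (working shown to 5 dp, full precision carried).
The second survey: N=14, proportions 0.07143, 0.07143, 0.71429, 0.07143, 0.07143, giving H' = 0.99435.
Difference = |1.11691 − 0.99435| = 0.12256, i.e. 0.123 to 3 decimal places.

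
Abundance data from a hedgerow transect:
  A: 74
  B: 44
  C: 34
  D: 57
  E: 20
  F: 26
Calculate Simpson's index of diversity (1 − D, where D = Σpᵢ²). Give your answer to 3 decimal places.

0.802

Total N = 74+44+34+57+20+26 = 255, so the proportions are 0.2902, 0.17255, 0.13333, 0.22353, 0.07843, 0.10196 (working shown to 5 dp, full precision carried).
D = 0.2902² + 0.17255² + 0.13333² + 0.22353² + 0.07843² + 0.10196² = 0.08421 + 0.02977 + 0.01778 + 0.04997 + 0.00615 + 0.01040 = 0.19828.
So 1 − D = 0.80172, i.e. 0.802 to 3 decimal places.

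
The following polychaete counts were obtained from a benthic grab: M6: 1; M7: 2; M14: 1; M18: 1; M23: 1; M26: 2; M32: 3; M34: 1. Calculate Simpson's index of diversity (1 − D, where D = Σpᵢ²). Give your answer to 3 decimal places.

0.847

Total N = 1+2+1+1+1+2+3+1 = 12, so the proportions are 0.08333, 0.16667, 0.08333, 0.08333, 0.08333, 0.16667, 0.25, 0.08333 (working shown to 5 dp, full precision carried).
D = 0.08333² + 0.16667² + 0.08333² + 0.08333² + 0.08333² + 0.16667² + 0.25² + 0.08333² = 0.00694 + 0.02778 + 0.00694 + 0.00694 + 0.00694 + 0.02778 + 0.06250 + 0.00694 = 0.15278.
So 1 − D = 0.84722, i.e. 0.847 to 3 decimal places.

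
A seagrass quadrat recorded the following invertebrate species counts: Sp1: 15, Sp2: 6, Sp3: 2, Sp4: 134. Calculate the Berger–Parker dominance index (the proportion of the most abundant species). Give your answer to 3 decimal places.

0.854

Total N = 15+6+2+134 = 157, so the proportions are 0.09554, 0.03822, 0.01274, 0.8535 (working shown to 5 dp, full precision carried).
The largest proportion is 0.8535, i.e. d = 0.854 to 3 decimal places.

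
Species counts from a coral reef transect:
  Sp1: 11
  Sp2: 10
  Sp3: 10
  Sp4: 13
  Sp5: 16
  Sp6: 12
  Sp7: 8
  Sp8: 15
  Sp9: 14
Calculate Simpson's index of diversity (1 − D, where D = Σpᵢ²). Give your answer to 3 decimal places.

0.884

Total N = 11+10+10+13+16+12+8+15+14 = 109, so the proportions are 0.10092, 0.09174, 0.09174, 0.11927, 0.14679, 0.11009, 0.07339, 0.13761, 0.12844 (working shown to 5 dp, full precision carried).
D = 0.10092² + 0.09174² + 0.09174² + 0.11927² + 0.14679² + 0.11009² + 0.07339² + 0.13761² + 0.12844² = 0.01018 + 0.00842 + 0.00842 + 0.01422 + 0.02155 + 0.01212 + 0.00539 + 0.01894 + 0.01650 = 0.11573.
So 1 − D = 0.88427, i.e. 0.884 to 3 decimal places.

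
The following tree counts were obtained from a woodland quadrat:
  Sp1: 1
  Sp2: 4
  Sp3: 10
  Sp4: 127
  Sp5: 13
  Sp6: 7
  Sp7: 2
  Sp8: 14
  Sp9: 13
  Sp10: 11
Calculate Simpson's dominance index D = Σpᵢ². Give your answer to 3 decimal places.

Total N = 1+4+10+127+13+7+2+14+13+11 = 202, so the proportions are 0.00495, 0.019802, 0.049505, 0.628713, 0.064356, 0.034653, 0.009901, 0.069307, 0.064356, 0.054455 (working shown to 6 dp, full precision carried).
D = 0.00495² + 0.019802² + 0.049505² + 0.628713² + 0.064356² + 0.034653² + 0.009901² + 0.069307² + 0.064356² + 0.054455² = 0.000025 + 0.000392 + 0.002451 + 0.395280 + 0.004142 + 0.001201 + 0.000098 + 0.004803 + 0.004142 + 0.002965 = 0.415498.
To 3 decimal places, D = 0.415.

0.415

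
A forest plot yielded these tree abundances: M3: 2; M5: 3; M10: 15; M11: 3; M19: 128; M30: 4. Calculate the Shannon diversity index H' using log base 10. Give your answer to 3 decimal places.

0.298

Total N = 2+3+15+3+128+4 = 155, so the proportions are 0.0129, 0.01935, 0.09677, 0.01935, 0.82581, 0.02581 (working shown to 5 dp, full precision carried).
Each pᵢ log₁₀ pᵢ term: 0.0129×(-1.88930)=-0.02438, 0.01935×(-1.71321)=-0.03316, 0.09677×(-1.01424)=-0.09815, 0.01935×(-1.71321)=-0.03316, 0.82581×(-0.08312)=-0.06864, 0.02581×(-1.58827)=-0.04099.
Sum = -0.29848, so H' = 0.298.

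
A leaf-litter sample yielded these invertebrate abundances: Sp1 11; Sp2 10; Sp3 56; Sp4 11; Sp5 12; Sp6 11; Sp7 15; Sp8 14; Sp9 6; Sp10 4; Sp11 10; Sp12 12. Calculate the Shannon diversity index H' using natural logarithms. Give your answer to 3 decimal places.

Total N = 11+10+56+11+12+11+15+14+6+4+10+12 = 172, so the proportions are 0.06395, 0.05814, 0.32558, 0.06395, 0.06977, 0.06395, 0.08721, 0.0814, 0.03488, 0.02326, 0.05814, 0.06977 (working shown to 5 dp, full precision carried).
Each pᵢ ln pᵢ term: 0.06395×(-2.74960)=-0.17585, 0.05814×(-2.84491)=-0.16540, 0.32558×(-1.12214)=-0.36535, 0.06395×(-2.74960)=-0.17585, 0.06977×(-2.66259)=-0.18576, 0.06395×(-2.74960)=-0.17585, 0.08721×(-2.43944)=-0.21274, 0.0814×(-2.50844)=-0.20418, 0.03488×(-3.35574)=-0.11706, 0.02326×(-3.76120)=-0.08747, 0.05814×(-2.84491)=-0.16540, 0.06977×(-2.66259)=-0.18576.
Sum = -2.21666, so H' = 2.217.

2.217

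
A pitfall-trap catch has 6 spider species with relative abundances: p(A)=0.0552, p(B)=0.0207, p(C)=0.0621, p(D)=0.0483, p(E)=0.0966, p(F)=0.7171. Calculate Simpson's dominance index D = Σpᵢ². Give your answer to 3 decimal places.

D = 0.0552² + 0.0207² + 0.0621² + 0.0483² + 0.0966² + 0.7171² = 0.00305 + 0.00043 + 0.00386 + 0.00233 + 0.00933 + 0.51423 = 0.53323 (working shown to 5 dp, full precision carried).
To 3 decimal places, D = 0.533.

0.533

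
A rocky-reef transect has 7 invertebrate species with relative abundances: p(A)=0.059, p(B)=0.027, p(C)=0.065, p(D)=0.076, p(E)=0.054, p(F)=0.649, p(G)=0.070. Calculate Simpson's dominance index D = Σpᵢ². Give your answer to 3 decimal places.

D = 0.059² + 0.027² + 0.065² + 0.076² + 0.054² + 0.649² + 0.07² = 0.00348 + 0.00073 + 0.00423 + 0.00578 + 0.00292 + 0.42120 + 0.00490 = 0.44323 (working shown to 5 dp, full precision carried).
To 3 decimal places, D = 0.443.

0.443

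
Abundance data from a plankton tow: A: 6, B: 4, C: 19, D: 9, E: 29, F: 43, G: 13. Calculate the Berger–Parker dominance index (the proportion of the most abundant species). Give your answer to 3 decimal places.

0.350

Total N = 6+4+19+9+29+43+13 = 123, so the proportions are 0.04878, 0.03252, 0.15447, 0.07317, 0.23577, 0.34959, 0.10569 (working shown to 5 dp, full precision carried).
The largest proportion is 0.34959, i.e. d = 0.350 to 3 decimal places.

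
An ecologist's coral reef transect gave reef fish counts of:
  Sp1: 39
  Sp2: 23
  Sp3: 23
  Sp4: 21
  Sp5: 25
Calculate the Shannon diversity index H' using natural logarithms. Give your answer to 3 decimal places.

1.581

Total N = 39+23+23+21+25 = 131, so the proportions are 0.29771, 0.17557, 0.17557, 0.16031, 0.19084 (working shown to 5 dp, full precision carried).
Each pᵢ ln pᵢ term: 0.29771×(-1.21164)=-0.36072, 0.17557×(-1.73970)=-0.30544, 0.17557×(-1.73970)=-0.30544, 0.16031×(-1.83067)=-0.29347, 0.19084×(-1.65632)=-0.31609.
Sum = -1.58116, so H' = 1.581.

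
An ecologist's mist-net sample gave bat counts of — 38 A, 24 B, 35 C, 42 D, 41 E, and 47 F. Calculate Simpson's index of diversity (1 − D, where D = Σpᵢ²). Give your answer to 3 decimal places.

0.827

Total N = 38+24+35+42+41+47 = 227, so the proportions are 0.1674, 0.10573, 0.15419, 0.18502, 0.18062, 0.20705 (working shown to 5 dp, full precision carried).
D = 0.1674² + 0.10573² + 0.15419² + 0.18502² + 0.18062² + 0.20705² = 0.02802 + 0.01118 + 0.02377 + 0.03423 + 0.03262 + 0.04287 = 0.17270.
So 1 − D = 0.82730, i.e. 0.827 to 3 decimal places.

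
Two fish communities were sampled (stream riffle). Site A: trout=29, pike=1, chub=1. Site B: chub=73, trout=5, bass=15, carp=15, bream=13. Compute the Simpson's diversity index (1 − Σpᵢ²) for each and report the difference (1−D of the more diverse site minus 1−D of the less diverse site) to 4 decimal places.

0.4692

Site A: N=31, proportions 0.935484, 0.032258, 0.032258, giving 1−D = 0.122789 (working shown to 6 dp, full precision carried).
Site B: N=121, proportions 0.603306, 0.041322, 0.123967, 0.123967, 0.107438, giving 1−D = 0.592036.
Difference = |0.122789 − 0.592036| = 0.469247, i.e. 0.4692 to 4 decimal places.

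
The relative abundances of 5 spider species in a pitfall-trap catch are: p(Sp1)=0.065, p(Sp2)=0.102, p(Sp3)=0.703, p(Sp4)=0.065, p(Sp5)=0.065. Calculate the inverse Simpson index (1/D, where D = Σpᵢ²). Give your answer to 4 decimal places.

1.9332

D = 0.065² + 0.102² + 0.703² + 0.065² + 0.065² = 0.0042250 + 0.0104040 + 0.4942090 + 0.0042250 + 0.0042250 = 0.5172880 (working shown to 7 dp, full precision carried).
So 1/D = 1.933159, i.e. 1.9332 to 4 decimal places.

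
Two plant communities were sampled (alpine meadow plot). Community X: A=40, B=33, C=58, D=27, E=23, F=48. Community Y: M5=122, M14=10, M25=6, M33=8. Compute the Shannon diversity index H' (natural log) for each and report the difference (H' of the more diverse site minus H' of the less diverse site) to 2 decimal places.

1.12

Community X: N=229, proportions 0.1747, 0.1441, 0.2533, 0.1179, 0.1004, 0.2096, giving H' = 1.7422 (working shown to 4 dp, full precision carried).
Community Y: N=146, proportions 0.8356, 0.0685, 0.0411, 0.0548, giving H' = 0.6240.
Difference = |1.7422 − 0.6240| = 1.1182, i.e. 1.12 to 2 decimal places.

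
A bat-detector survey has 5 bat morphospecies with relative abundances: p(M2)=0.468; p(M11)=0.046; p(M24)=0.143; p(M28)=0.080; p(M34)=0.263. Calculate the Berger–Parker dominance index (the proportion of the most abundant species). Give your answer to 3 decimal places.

0.468

The largest proportion is 0.468, i.e. d = 0.468 to 3 decimal places.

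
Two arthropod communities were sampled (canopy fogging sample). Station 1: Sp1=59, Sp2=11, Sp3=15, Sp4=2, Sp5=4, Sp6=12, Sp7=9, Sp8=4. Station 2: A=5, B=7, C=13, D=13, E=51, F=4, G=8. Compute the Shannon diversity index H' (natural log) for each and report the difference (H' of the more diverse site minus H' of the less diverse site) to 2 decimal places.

Station 1: N=116, proportions 0.5086, 0.0948, 0.1293, 0.0172, 0.0345, 0.1034, 0.0776, 0.0345, giving H' = 1.5670 (working shown to 4 dp, full precision carried).
Station 2: N=101, proportions 0.0495, 0.0693, 0.1287, 0.1287, 0.505, 0.0396, 0.0792, giving H' = 1.5353.
Difference = |1.5670 − 1.5353| = 0.0317, i.e. 0.03 to 2 decimal places.

0.03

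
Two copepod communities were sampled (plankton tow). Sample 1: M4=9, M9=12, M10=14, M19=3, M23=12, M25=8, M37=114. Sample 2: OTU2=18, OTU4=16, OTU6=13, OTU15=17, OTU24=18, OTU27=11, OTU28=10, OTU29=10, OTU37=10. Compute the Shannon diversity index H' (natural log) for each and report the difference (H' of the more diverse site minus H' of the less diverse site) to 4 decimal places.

Sample 1: N=172, proportions 0.052326, 0.069767, 0.081395, 0.017442, 0.069767, 0.046512, 0.662791, giving H' = 1.215997 (working shown to 6 dp, full precision carried).
Sample 2: N=123, proportions 0.146341, 0.130081, 0.105691, 0.138211, 0.146341, 0.089431, 0.081301, 0.081301, 0.081301, giving H' = 2.166833.
Difference = |1.215997 − 2.166833| = 0.950836, i.e. 0.9508 to 4 decimal places.

0.9508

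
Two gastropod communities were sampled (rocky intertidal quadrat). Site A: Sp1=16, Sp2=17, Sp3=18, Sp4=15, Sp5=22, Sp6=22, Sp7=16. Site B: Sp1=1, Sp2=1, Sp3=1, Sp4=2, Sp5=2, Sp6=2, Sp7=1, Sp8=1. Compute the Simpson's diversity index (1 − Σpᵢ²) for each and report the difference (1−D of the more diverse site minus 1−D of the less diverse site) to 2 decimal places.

0.01

Site A: N=126, proportions 0.127, 0.1349, 0.1429, 0.119, 0.1746, 0.1746, 0.127, giving 1−D = 0.8540 (working shown to 4 dp, full precision carried).
Site B: N=11, proportions 0.0909, 0.0909, 0.0909, 0.1818, 0.1818, 0.1818, 0.0909, 0.0909, giving 1−D = 0.8595.
Difference = |0.8540 − 0.8595| = 0.0055, i.e. 0.01 to 2 decimal places.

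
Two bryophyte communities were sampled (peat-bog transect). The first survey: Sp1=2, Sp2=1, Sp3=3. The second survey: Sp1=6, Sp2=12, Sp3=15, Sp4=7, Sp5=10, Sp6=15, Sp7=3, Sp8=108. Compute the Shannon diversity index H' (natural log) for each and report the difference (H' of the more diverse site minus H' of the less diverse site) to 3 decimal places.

The first survey: N=6, proportions 0.33333, 0.16667, 0.5, giving H' = 1.01140 (working shown to 5 dp, full precision carried).
The second survey: N=176, proportions 0.03409, 0.06818, 0.08523, 0.03977, 0.05682, 0.08523, 0.01705, 0.61364, giving H' = 1.37830.
Difference = |1.01140 − 1.37830| = 0.36690, i.e. 0.367 to 3 decimal places.

0.367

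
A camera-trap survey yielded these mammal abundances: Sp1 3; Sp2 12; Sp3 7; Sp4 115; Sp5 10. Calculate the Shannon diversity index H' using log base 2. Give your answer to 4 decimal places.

Total N = 3+12+7+115+10 = 147, so the proportions are 0.020408, 0.081633, 0.047619, 0.782313, 0.068027 (working shown to 6 dp, full precision carried).
Each pᵢ log₂ pᵢ term: 0.020408×(-5.614710)=-0.114586, 0.081633×(-3.614710)=-0.295078, 0.047619×(-4.392317)=-0.209158, 0.782313×(-0.354182)=-0.277081, 0.068027×(-3.877744)=-0.263792.
Sum = -1.159696, so H' = 1.1597.

1.1597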